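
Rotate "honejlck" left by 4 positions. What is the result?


Input: "honejlck", rotate left by 4
First 4 characters: "hone"
Remaining characters: "jlck"
Concatenate remaining + first: "jlck" + "hone" = "jlckhone"

jlckhone


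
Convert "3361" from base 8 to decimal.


Input: "3361" in base 8
Positional expansion:
  Digit '3' (value 3) x 8^3 = 1536
  Digit '3' (value 3) x 8^2 = 192
  Digit '6' (value 6) x 8^1 = 48
  Digit '1' (value 1) x 8^0 = 1
Sum = 1777

1777


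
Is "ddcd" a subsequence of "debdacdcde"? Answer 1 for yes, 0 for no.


Check if "ddcd" is a subsequence of "debdacdcde"
Greedy scan:
  Position 0 ('d'): matches sub[0] = 'd'
  Position 1 ('e'): no match needed
  Position 2 ('b'): no match needed
  Position 3 ('d'): matches sub[1] = 'd'
  Position 4 ('a'): no match needed
  Position 5 ('c'): matches sub[2] = 'c'
  Position 6 ('d'): matches sub[3] = 'd'
  Position 7 ('c'): no match needed
  Position 8 ('d'): no match needed
  Position 9 ('e'): no match needed
All 4 characters matched => is a subsequence

1


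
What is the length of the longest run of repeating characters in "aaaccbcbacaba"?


Input: "aaaccbcbacaba"
Scanning for longest run:
  Position 1 ('a'): continues run of 'a', length=2
  Position 2 ('a'): continues run of 'a', length=3
  Position 3 ('c'): new char, reset run to 1
  Position 4 ('c'): continues run of 'c', length=2
  Position 5 ('b'): new char, reset run to 1
  Position 6 ('c'): new char, reset run to 1
  Position 7 ('b'): new char, reset run to 1
  Position 8 ('a'): new char, reset run to 1
  Position 9 ('c'): new char, reset run to 1
  Position 10 ('a'): new char, reset run to 1
  Position 11 ('b'): new char, reset run to 1
  Position 12 ('a'): new char, reset run to 1
Longest run: 'a' with length 3

3


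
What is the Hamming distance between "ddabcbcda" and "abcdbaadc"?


Comparing "ddabcbcda" and "abcdbaadc" position by position:
  Position 0: 'd' vs 'a' => differ
  Position 1: 'd' vs 'b' => differ
  Position 2: 'a' vs 'c' => differ
  Position 3: 'b' vs 'd' => differ
  Position 4: 'c' vs 'b' => differ
  Position 5: 'b' vs 'a' => differ
  Position 6: 'c' vs 'a' => differ
  Position 7: 'd' vs 'd' => same
  Position 8: 'a' vs 'c' => differ
Total differences (Hamming distance): 8

8


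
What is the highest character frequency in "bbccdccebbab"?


Input: bbccdccebbab
Character counts:
  'a': 1
  'b': 5
  'c': 4
  'd': 1
  'e': 1
Maximum frequency: 5

5


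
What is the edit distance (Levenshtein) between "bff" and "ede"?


Computing edit distance: "bff" -> "ede"
DP table:
           e    d    e
      0    1    2    3
  b   1    1    2    3
  f   2    2    2    3
  f   3    3    3    3
Edit distance = dp[3][3] = 3

3


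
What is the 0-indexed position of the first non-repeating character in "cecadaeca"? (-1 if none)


Input: cecadaeca
Character frequencies:
  'a': 3
  'c': 3
  'd': 1
  'e': 2
Scanning left to right for freq == 1:
  Position 0 ('c'): freq=3, skip
  Position 1 ('e'): freq=2, skip
  Position 2 ('c'): freq=3, skip
  Position 3 ('a'): freq=3, skip
  Position 4 ('d'): unique! => answer = 4

4


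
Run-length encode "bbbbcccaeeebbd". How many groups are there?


Input: bbbbcccaeeebbd
Scanning for consecutive runs:
  Group 1: 'b' x 4 (positions 0-3)
  Group 2: 'c' x 3 (positions 4-6)
  Group 3: 'a' x 1 (positions 7-7)
  Group 4: 'e' x 3 (positions 8-10)
  Group 5: 'b' x 2 (positions 11-12)
  Group 6: 'd' x 1 (positions 13-13)
Total groups: 6

6


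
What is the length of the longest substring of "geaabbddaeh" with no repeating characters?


Input: "geaabbddaeh"
Sliding window (track last position of each char):
  Position 0 ('g'): window [0,0] length 1 -- new best
  Position 1 ('e'): window [0,1] length 2 -- new best
  Position 2 ('a'): window [0,2] length 3 -- new best
  Position 3 ('a'): repeat (last at 2), move window start to 3
  Position 3 ('a'): window [3,3] length 1
  Position 4 ('b'): window [3,4] length 2
  Position 5 ('b'): repeat (last at 4), move window start to 5
  Position 5 ('b'): window [5,5] length 1
  Position 6 ('d'): window [5,6] length 2
  Position 7 ('d'): repeat (last at 6), move window start to 7
  Position 7 ('d'): window [7,7] length 1
  Position 8 ('a'): window [7,8] length 2
  Position 9 ('e'): window [7,9] length 3
  Position 10 ('h'): window [7,10] length 4 -- new best
Longest substring with no repeats: "daeh" with length 4

4


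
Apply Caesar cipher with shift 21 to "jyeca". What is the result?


Caesar cipher: shift "jyeca" by 21
  'j' (pos 9) + 21 = pos 4 = 'e'
  'y' (pos 24) + 21 = pos 19 = 't'
  'e' (pos 4) + 21 = pos 25 = 'z'
  'c' (pos 2) + 21 = pos 23 = 'x'
  'a' (pos 0) + 21 = pos 21 = 'v'
Result: etzxv

etzxv


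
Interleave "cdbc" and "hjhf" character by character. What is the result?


Interleaving "cdbc" and "hjhf":
  Position 0: 'c' from first, 'h' from second => "ch"
  Position 1: 'd' from first, 'j' from second => "dj"
  Position 2: 'b' from first, 'h' from second => "bh"
  Position 3: 'c' from first, 'f' from second => "cf"
Result: chdjbhcf

chdjbhcf


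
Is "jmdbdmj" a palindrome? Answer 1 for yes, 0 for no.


Input: jmdbdmj
Reversed: jmdbdmj
  Compare pos 0 ('j') with pos 6 ('j'): match
  Compare pos 1 ('m') with pos 5 ('m'): match
  Compare pos 2 ('d') with pos 4 ('d'): match
Result: palindrome

1


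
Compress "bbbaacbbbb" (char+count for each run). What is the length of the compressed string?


Input: bbbaacbbbb
Runs:
  'b' x 3 => "b3"
  'a' x 2 => "a2"
  'c' x 1 => "c1"
  'b' x 4 => "b4"
Compressed: "b3a2c1b4"
Compressed length: 8

8


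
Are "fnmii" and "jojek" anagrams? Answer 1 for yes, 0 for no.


Strings: "fnmii", "jojek"
Sorted first:  fiimn
Sorted second: ejjko
Differ at position 0: 'f' vs 'e' => not anagrams

0


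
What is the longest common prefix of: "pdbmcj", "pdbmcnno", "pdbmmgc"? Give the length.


Words: pdbmcj, pdbmcnno, pdbmmgc
  Position 0: all 'p' => match
  Position 1: all 'd' => match
  Position 2: all 'b' => match
  Position 3: all 'm' => match
  Position 4: ('c', 'c', 'm') => mismatch, stop
LCP = "pdbm" (length 4)

4


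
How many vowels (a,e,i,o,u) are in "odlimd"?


Input: odlimd
Checking each character:
  'o' at position 0: vowel (running total: 1)
  'd' at position 1: consonant
  'l' at position 2: consonant
  'i' at position 3: vowel (running total: 2)
  'm' at position 4: consonant
  'd' at position 5: consonant
Total vowels: 2

2


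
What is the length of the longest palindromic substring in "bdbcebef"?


Input: "bdbcebef"
Checking substrings for palindromes:
  [0:3] "bdb" (len 3) => palindrome
  [4:7] "ebe" (len 3) => palindrome
Longest palindromic substring: "bdb" with length 3

3


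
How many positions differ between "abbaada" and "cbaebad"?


Comparing "abbaada" and "cbaebad" position by position:
  Position 0: 'a' vs 'c' => DIFFER
  Position 1: 'b' vs 'b' => same
  Position 2: 'b' vs 'a' => DIFFER
  Position 3: 'a' vs 'e' => DIFFER
  Position 4: 'a' vs 'b' => DIFFER
  Position 5: 'd' vs 'a' => DIFFER
  Position 6: 'a' vs 'd' => DIFFER
Positions that differ: 6

6


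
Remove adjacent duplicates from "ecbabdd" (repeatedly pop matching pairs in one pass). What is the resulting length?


Input: ecbabdd
Stack-based adjacent duplicate removal:
  Read 'e': push. Stack: e
  Read 'c': push. Stack: ec
  Read 'b': push. Stack: ecb
  Read 'a': push. Stack: ecba
  Read 'b': push. Stack: ecbab
  Read 'd': push. Stack: ecbabd
  Read 'd': matches stack top 'd' => pop. Stack: ecbab
Final stack: "ecbab" (length 5)

5


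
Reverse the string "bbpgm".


Input: bbpgm
Reading characters right to left:
  Position 4: 'm'
  Position 3: 'g'
  Position 2: 'p'
  Position 1: 'b'
  Position 0: 'b'
Reversed: mgpbb

mgpbb


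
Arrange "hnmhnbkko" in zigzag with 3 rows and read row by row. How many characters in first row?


Zigzag "hnmhnbkko" into 3 rows:
Placing characters:
  'h' => row 0
  'n' => row 1
  'm' => row 2
  'h' => row 1
  'n' => row 0
  'b' => row 1
  'k' => row 2
  'k' => row 1
  'o' => row 0
Rows:
  Row 0: "hno"
  Row 1: "nhbk"
  Row 2: "mk"
First row length: 3

3


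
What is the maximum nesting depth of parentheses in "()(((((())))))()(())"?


Input: "()(((((())))))()(())"
Tracking depth:
  Position 0 '(': depth becomes 1
  Position 1 ')': depth becomes 0
  Position 2 '(': depth becomes 1
  Position 3 '(': depth becomes 2
  Position 4 '(': depth becomes 3
  Position 5 '(': depth becomes 4
  Position 6 '(': depth becomes 5
  Position 7 '(': depth becomes 6
  Position 8 ')': depth becomes 5
  Position 9 ')': depth becomes 4
  Position 10 ')': depth becomes 3
  Position 11 ')': depth becomes 2
  Position 12 ')': depth becomes 1
  Position 13 ')': depth becomes 0
  Position 14 '(': depth becomes 1
  Position 15 ')': depth becomes 0
  Position 16 '(': depth becomes 1
  Position 17 '(': depth becomes 2
  Position 18 ')': depth becomes 1
  Position 19 ')': depth becomes 0
Maximum depth reached: 6

6


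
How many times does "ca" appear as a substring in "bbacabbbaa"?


Searching for "ca" in "bbacabbbaa"
Scanning each position:
  Position 0: "bb" => no
  Position 1: "ba" => no
  Position 2: "ac" => no
  Position 3: "ca" => MATCH
  Position 4: "ab" => no
  Position 5: "bb" => no
  Position 6: "bb" => no
  Position 7: "ba" => no
  Position 8: "aa" => no
Total occurrences: 1

1


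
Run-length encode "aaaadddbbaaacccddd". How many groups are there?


Input: aaaadddbbaaacccddd
Scanning for consecutive runs:
  Group 1: 'a' x 4 (positions 0-3)
  Group 2: 'd' x 3 (positions 4-6)
  Group 3: 'b' x 2 (positions 7-8)
  Group 4: 'a' x 3 (positions 9-11)
  Group 5: 'c' x 3 (positions 12-14)
  Group 6: 'd' x 3 (positions 15-17)
Total groups: 6

6


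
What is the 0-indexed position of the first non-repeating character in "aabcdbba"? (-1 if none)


Input: aabcdbba
Character frequencies:
  'a': 3
  'b': 3
  'c': 1
  'd': 1
Scanning left to right for freq == 1:
  Position 0 ('a'): freq=3, skip
  Position 1 ('a'): freq=3, skip
  Position 2 ('b'): freq=3, skip
  Position 3 ('c'): unique! => answer = 3

3


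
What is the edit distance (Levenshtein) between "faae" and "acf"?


Computing edit distance: "faae" -> "acf"
DP table:
           a    c    f
      0    1    2    3
  f   1    1    2    2
  a   2    1    2    3
  a   3    2    2    3
  e   4    3    3    3
Edit distance = dp[4][3] = 3

3


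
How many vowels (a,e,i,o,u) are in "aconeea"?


Input: aconeea
Checking each character:
  'a' at position 0: vowel (running total: 1)
  'c' at position 1: consonant
  'o' at position 2: vowel (running total: 2)
  'n' at position 3: consonant
  'e' at position 4: vowel (running total: 3)
  'e' at position 5: vowel (running total: 4)
  'a' at position 6: vowel (running total: 5)
Total vowels: 5

5


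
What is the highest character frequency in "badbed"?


Input: badbed
Character counts:
  'a': 1
  'b': 2
  'd': 2
  'e': 1
Maximum frequency: 2

2


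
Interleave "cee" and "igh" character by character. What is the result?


Interleaving "cee" and "igh":
  Position 0: 'c' from first, 'i' from second => "ci"
  Position 1: 'e' from first, 'g' from second => "eg"
  Position 2: 'e' from first, 'h' from second => "eh"
Result: ciegeh

ciegeh


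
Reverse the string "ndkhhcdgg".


Input: ndkhhcdgg
Reading characters right to left:
  Position 8: 'g'
  Position 7: 'g'
  Position 6: 'd'
  Position 5: 'c'
  Position 4: 'h'
  Position 3: 'h'
  Position 2: 'k'
  Position 1: 'd'
  Position 0: 'n'
Reversed: ggdchhkdn

ggdchhkdn


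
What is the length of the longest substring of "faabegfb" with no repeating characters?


Input: "faabegfb"
Sliding window (track last position of each char):
  Position 0 ('f'): window [0,0] length 1 -- new best
  Position 1 ('a'): window [0,1] length 2 -- new best
  Position 2 ('a'): repeat (last at 1), move window start to 2
  Position 2 ('a'): window [2,2] length 1
  Position 3 ('b'): window [2,3] length 2
  Position 4 ('e'): window [2,4] length 3 -- new best
  Position 5 ('g'): window [2,5] length 4 -- new best
  Position 6 ('f'): window [2,6] length 5 -- new best
  Position 7 ('b'): repeat (last at 3), move window start to 4
  Position 7 ('b'): window [4,7] length 4
Longest substring with no repeats: "abegf" with length 5

5


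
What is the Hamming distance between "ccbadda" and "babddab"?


Comparing "ccbadda" and "babddab" position by position:
  Position 0: 'c' vs 'b' => differ
  Position 1: 'c' vs 'a' => differ
  Position 2: 'b' vs 'b' => same
  Position 3: 'a' vs 'd' => differ
  Position 4: 'd' vs 'd' => same
  Position 5: 'd' vs 'a' => differ
  Position 6: 'a' vs 'b' => differ
Total differences (Hamming distance): 5

5


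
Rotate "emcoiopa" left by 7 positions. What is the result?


Input: "emcoiopa", rotate left by 7
First 7 characters: "emcoiop"
Remaining characters: "a"
Concatenate remaining + first: "a" + "emcoiop" = "aemcoiop"

aemcoiop


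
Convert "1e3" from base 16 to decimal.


Input: "1e3" in base 16
Positional expansion:
  Digit '1' (value 1) x 16^2 = 256
  Digit 'e' (value 14) x 16^1 = 224
  Digit '3' (value 3) x 16^0 = 3
Sum = 483

483


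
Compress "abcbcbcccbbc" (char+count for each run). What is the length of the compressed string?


Input: abcbcbcccbbc
Runs:
  'a' x 1 => "a1"
  'b' x 1 => "b1"
  'c' x 1 => "c1"
  'b' x 1 => "b1"
  'c' x 1 => "c1"
  'b' x 1 => "b1"
  'c' x 3 => "c3"
  'b' x 2 => "b2"
  'c' x 1 => "c1"
Compressed: "a1b1c1b1c1b1c3b2c1"
Compressed length: 18

18


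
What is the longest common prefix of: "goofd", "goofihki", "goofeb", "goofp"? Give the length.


Words: goofd, goofihki, goofeb, goofp
  Position 0: all 'g' => match
  Position 1: all 'o' => match
  Position 2: all 'o' => match
  Position 3: all 'f' => match
  Position 4: ('d', 'i', 'e', 'p') => mismatch, stop
LCP = "goof" (length 4)

4


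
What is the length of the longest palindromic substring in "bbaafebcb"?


Input: "bbaafebcb"
Checking substrings for palindromes:
  [6:9] "bcb" (len 3) => palindrome
  [0:2] "bb" (len 2) => palindrome
  [2:4] "aa" (len 2) => palindrome
Longest palindromic substring: "bcb" with length 3

3


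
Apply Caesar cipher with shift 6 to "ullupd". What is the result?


Caesar cipher: shift "ullupd" by 6
  'u' (pos 20) + 6 = pos 0 = 'a'
  'l' (pos 11) + 6 = pos 17 = 'r'
  'l' (pos 11) + 6 = pos 17 = 'r'
  'u' (pos 20) + 6 = pos 0 = 'a'
  'p' (pos 15) + 6 = pos 21 = 'v'
  'd' (pos 3) + 6 = pos 9 = 'j'
Result: arravj

arravj


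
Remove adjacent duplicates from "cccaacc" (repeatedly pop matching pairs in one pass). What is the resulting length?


Input: cccaacc
Stack-based adjacent duplicate removal:
  Read 'c': push. Stack: c
  Read 'c': matches stack top 'c' => pop. Stack: (empty)
  Read 'c': push. Stack: c
  Read 'a': push. Stack: ca
  Read 'a': matches stack top 'a' => pop. Stack: c
  Read 'c': matches stack top 'c' => pop. Stack: (empty)
  Read 'c': push. Stack: c
Final stack: "c" (length 1)

1


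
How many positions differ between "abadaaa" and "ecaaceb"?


Comparing "abadaaa" and "ecaaceb" position by position:
  Position 0: 'a' vs 'e' => DIFFER
  Position 1: 'b' vs 'c' => DIFFER
  Position 2: 'a' vs 'a' => same
  Position 3: 'd' vs 'a' => DIFFER
  Position 4: 'a' vs 'c' => DIFFER
  Position 5: 'a' vs 'e' => DIFFER
  Position 6: 'a' vs 'b' => DIFFER
Positions that differ: 6

6


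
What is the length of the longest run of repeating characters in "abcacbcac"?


Input: "abcacbcac"
Scanning for longest run:
  Position 1 ('b'): new char, reset run to 1
  Position 2 ('c'): new char, reset run to 1
  Position 3 ('a'): new char, reset run to 1
  Position 4 ('c'): new char, reset run to 1
  Position 5 ('b'): new char, reset run to 1
  Position 6 ('c'): new char, reset run to 1
  Position 7 ('a'): new char, reset run to 1
  Position 8 ('c'): new char, reset run to 1
Longest run: 'a' with length 1

1


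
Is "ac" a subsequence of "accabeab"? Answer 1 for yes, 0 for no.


Check if "ac" is a subsequence of "accabeab"
Greedy scan:
  Position 0 ('a'): matches sub[0] = 'a'
  Position 1 ('c'): matches sub[1] = 'c'
  Position 2 ('c'): no match needed
  Position 3 ('a'): no match needed
  Position 4 ('b'): no match needed
  Position 5 ('e'): no match needed
  Position 6 ('a'): no match needed
  Position 7 ('b'): no match needed
All 2 characters matched => is a subsequence

1


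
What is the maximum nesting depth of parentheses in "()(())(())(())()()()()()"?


Input: "()(())(())(())()()()()()"
Tracking depth:
  Position 0 '(': depth becomes 1
  Position 1 ')': depth becomes 0
  Position 2 '(': depth becomes 1
  Position 3 '(': depth becomes 2
  Position 4 ')': depth becomes 1
  Position 5 ')': depth becomes 0
  Position 6 '(': depth becomes 1
  Position 7 '(': depth becomes 2
  Position 8 ')': depth becomes 1
  Position 9 ')': depth becomes 0
  Position 10 '(': depth becomes 1
  Position 11 '(': depth becomes 2
  Position 12 ')': depth becomes 1
  Position 13 ')': depth becomes 0
  Position 14 '(': depth becomes 1
  Position 15 ')': depth becomes 0
  Position 16 '(': depth becomes 1
  Position 17 ')': depth becomes 0
  Position 18 '(': depth becomes 1
  Position 19 ')': depth becomes 0
  Position 20 '(': depth becomes 1
  Position 21 ')': depth becomes 0
  Position 22 '(': depth becomes 1
  Position 23 ')': depth becomes 0
Maximum depth reached: 2

2


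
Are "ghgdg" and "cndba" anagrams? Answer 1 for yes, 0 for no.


Strings: "ghgdg", "cndba"
Sorted first:  dgggh
Sorted second: abcdn
Differ at position 0: 'd' vs 'a' => not anagrams

0


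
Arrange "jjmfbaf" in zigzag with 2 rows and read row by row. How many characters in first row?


Zigzag "jjmfbaf" into 2 rows:
Placing characters:
  'j' => row 0
  'j' => row 1
  'm' => row 0
  'f' => row 1
  'b' => row 0
  'a' => row 1
  'f' => row 0
Rows:
  Row 0: "jmbf"
  Row 1: "jfa"
First row length: 4

4


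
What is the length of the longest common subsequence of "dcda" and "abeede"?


LCS of "dcda" and "abeede"
DP table:
           a    b    e    e    d    e
      0    0    0    0    0    0    0
  d   0    0    0    0    0    1    1
  c   0    0    0    0    0    1    1
  d   0    0    0    0    0    1    1
  a   0    1    1    1    1    1    1
LCS length = dp[4][6] = 1

1


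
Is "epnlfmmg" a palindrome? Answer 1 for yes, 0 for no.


Input: epnlfmmg
Reversed: gmmflnpe
  Compare pos 0 ('e') with pos 7 ('g'): MISMATCH
  Compare pos 1 ('p') with pos 6 ('m'): MISMATCH
  Compare pos 2 ('n') with pos 5 ('m'): MISMATCH
  Compare pos 3 ('l') with pos 4 ('f'): MISMATCH
Result: not a palindrome

0


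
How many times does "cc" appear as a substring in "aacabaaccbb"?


Searching for "cc" in "aacabaaccbb"
Scanning each position:
  Position 0: "aa" => no
  Position 1: "ac" => no
  Position 2: "ca" => no
  Position 3: "ab" => no
  Position 4: "ba" => no
  Position 5: "aa" => no
  Position 6: "ac" => no
  Position 7: "cc" => MATCH
  Position 8: "cb" => no
  Position 9: "bb" => no
Total occurrences: 1

1


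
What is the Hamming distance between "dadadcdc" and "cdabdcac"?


Comparing "dadadcdc" and "cdabdcac" position by position:
  Position 0: 'd' vs 'c' => differ
  Position 1: 'a' vs 'd' => differ
  Position 2: 'd' vs 'a' => differ
  Position 3: 'a' vs 'b' => differ
  Position 4: 'd' vs 'd' => same
  Position 5: 'c' vs 'c' => same
  Position 6: 'd' vs 'a' => differ
  Position 7: 'c' vs 'c' => same
Total differences (Hamming distance): 5

5


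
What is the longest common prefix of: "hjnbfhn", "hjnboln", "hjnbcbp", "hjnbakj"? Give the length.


Words: hjnbfhn, hjnboln, hjnbcbp, hjnbakj
  Position 0: all 'h' => match
  Position 1: all 'j' => match
  Position 2: all 'n' => match
  Position 3: all 'b' => match
  Position 4: ('f', 'o', 'c', 'a') => mismatch, stop
LCP = "hjnb" (length 4)

4


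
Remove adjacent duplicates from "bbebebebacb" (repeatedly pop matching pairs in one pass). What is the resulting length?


Input: bbebebebacb
Stack-based adjacent duplicate removal:
  Read 'b': push. Stack: b
  Read 'b': matches stack top 'b' => pop. Stack: (empty)
  Read 'e': push. Stack: e
  Read 'b': push. Stack: eb
  Read 'e': push. Stack: ebe
  Read 'b': push. Stack: ebeb
  Read 'e': push. Stack: ebebe
  Read 'b': push. Stack: ebebeb
  Read 'a': push. Stack: ebebeba
  Read 'c': push. Stack: ebebebac
  Read 'b': push. Stack: ebebebacb
Final stack: "ebebebacb" (length 9)

9


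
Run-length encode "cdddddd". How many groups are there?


Input: cdddddd
Scanning for consecutive runs:
  Group 1: 'c' x 1 (positions 0-0)
  Group 2: 'd' x 6 (positions 1-6)
Total groups: 2

2


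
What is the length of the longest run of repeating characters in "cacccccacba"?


Input: "cacccccacba"
Scanning for longest run:
  Position 1 ('a'): new char, reset run to 1
  Position 2 ('c'): new char, reset run to 1
  Position 3 ('c'): continues run of 'c', length=2
  Position 4 ('c'): continues run of 'c', length=3
  Position 5 ('c'): continues run of 'c', length=4
  Position 6 ('c'): continues run of 'c', length=5
  Position 7 ('a'): new char, reset run to 1
  Position 8 ('c'): new char, reset run to 1
  Position 9 ('b'): new char, reset run to 1
  Position 10 ('a'): new char, reset run to 1
Longest run: 'c' with length 5

5


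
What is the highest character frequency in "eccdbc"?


Input: eccdbc
Character counts:
  'b': 1
  'c': 3
  'd': 1
  'e': 1
Maximum frequency: 3

3


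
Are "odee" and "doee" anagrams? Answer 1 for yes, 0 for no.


Strings: "odee", "doee"
Sorted first:  deeo
Sorted second: deeo
Sorted forms match => anagrams

1


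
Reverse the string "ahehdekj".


Input: ahehdekj
Reading characters right to left:
  Position 7: 'j'
  Position 6: 'k'
  Position 5: 'e'
  Position 4: 'd'
  Position 3: 'h'
  Position 2: 'e'
  Position 1: 'h'
  Position 0: 'a'
Reversed: jkedheha

jkedheha


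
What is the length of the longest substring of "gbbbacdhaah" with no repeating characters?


Input: "gbbbacdhaah"
Sliding window (track last position of each char):
  Position 0 ('g'): window [0,0] length 1 -- new best
  Position 1 ('b'): window [0,1] length 2 -- new best
  Position 2 ('b'): repeat (last at 1), move window start to 2
  Position 2 ('b'): window [2,2] length 1
  Position 3 ('b'): repeat (last at 2), move window start to 3
  Position 3 ('b'): window [3,3] length 1
  Position 4 ('a'): window [3,4] length 2
  Position 5 ('c'): window [3,5] length 3 -- new best
  Position 6 ('d'): window [3,6] length 4 -- new best
  Position 7 ('h'): window [3,7] length 5 -- new best
  Position 8 ('a'): repeat (last at 4), move window start to 5
  Position 8 ('a'): window [5,8] length 4
  Position 9 ('a'): repeat (last at 8), move window start to 9
  Position 9 ('a'): window [9,9] length 1
  Position 10 ('h'): window [9,10] length 2
Longest substring with no repeats: "bacdh" with length 5

5


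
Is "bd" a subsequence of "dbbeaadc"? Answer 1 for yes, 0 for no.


Check if "bd" is a subsequence of "dbbeaadc"
Greedy scan:
  Position 0 ('d'): no match needed
  Position 1 ('b'): matches sub[0] = 'b'
  Position 2 ('b'): no match needed
  Position 3 ('e'): no match needed
  Position 4 ('a'): no match needed
  Position 5 ('a'): no match needed
  Position 6 ('d'): matches sub[1] = 'd'
  Position 7 ('c'): no match needed
All 2 characters matched => is a subsequence

1


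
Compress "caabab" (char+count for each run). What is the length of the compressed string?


Input: caabab
Runs:
  'c' x 1 => "c1"
  'a' x 2 => "a2"
  'b' x 1 => "b1"
  'a' x 1 => "a1"
  'b' x 1 => "b1"
Compressed: "c1a2b1a1b1"
Compressed length: 10

10


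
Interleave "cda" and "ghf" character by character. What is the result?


Interleaving "cda" and "ghf":
  Position 0: 'c' from first, 'g' from second => "cg"
  Position 1: 'd' from first, 'h' from second => "dh"
  Position 2: 'a' from first, 'f' from second => "af"
Result: cgdhaf

cgdhaf


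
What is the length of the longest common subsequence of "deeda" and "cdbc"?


LCS of "deeda" and "cdbc"
DP table:
           c    d    b    c
      0    0    0    0    0
  d   0    0    1    1    1
  e   0    0    1    1    1
  e   0    0    1    1    1
  d   0    0    1    1    1
  a   0    0    1    1    1
LCS length = dp[5][4] = 1

1


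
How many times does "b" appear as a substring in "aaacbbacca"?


Searching for "b" in "aaacbbacca"
Scanning each position:
  Position 0: "a" => no
  Position 1: "a" => no
  Position 2: "a" => no
  Position 3: "c" => no
  Position 4: "b" => MATCH
  Position 5: "b" => MATCH
  Position 6: "a" => no
  Position 7: "c" => no
  Position 8: "c" => no
  Position 9: "a" => no
Total occurrences: 2

2


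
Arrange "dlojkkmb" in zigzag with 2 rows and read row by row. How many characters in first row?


Zigzag "dlojkkmb" into 2 rows:
Placing characters:
  'd' => row 0
  'l' => row 1
  'o' => row 0
  'j' => row 1
  'k' => row 0
  'k' => row 1
  'm' => row 0
  'b' => row 1
Rows:
  Row 0: "dokm"
  Row 1: "ljkb"
First row length: 4

4


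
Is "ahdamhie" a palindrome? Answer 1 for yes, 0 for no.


Input: ahdamhie
Reversed: eihmadha
  Compare pos 0 ('a') with pos 7 ('e'): MISMATCH
  Compare pos 1 ('h') with pos 6 ('i'): MISMATCH
  Compare pos 2 ('d') with pos 5 ('h'): MISMATCH
  Compare pos 3 ('a') with pos 4 ('m'): MISMATCH
Result: not a palindrome

0


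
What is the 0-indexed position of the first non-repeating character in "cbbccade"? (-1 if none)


Input: cbbccade
Character frequencies:
  'a': 1
  'b': 2
  'c': 3
  'd': 1
  'e': 1
Scanning left to right for freq == 1:
  Position 0 ('c'): freq=3, skip
  Position 1 ('b'): freq=2, skip
  Position 2 ('b'): freq=2, skip
  Position 3 ('c'): freq=3, skip
  Position 4 ('c'): freq=3, skip
  Position 5 ('a'): unique! => answer = 5

5


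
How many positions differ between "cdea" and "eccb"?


Comparing "cdea" and "eccb" position by position:
  Position 0: 'c' vs 'e' => DIFFER
  Position 1: 'd' vs 'c' => DIFFER
  Position 2: 'e' vs 'c' => DIFFER
  Position 3: 'a' vs 'b' => DIFFER
Positions that differ: 4

4


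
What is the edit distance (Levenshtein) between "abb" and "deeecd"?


Computing edit distance: "abb" -> "deeecd"
DP table:
           d    e    e    e    c    d
      0    1    2    3    4    5    6
  a   1    1    2    3    4    5    6
  b   2    2    2    3    4    5    6
  b   3    3    3    3    4    5    6
Edit distance = dp[3][6] = 6

6


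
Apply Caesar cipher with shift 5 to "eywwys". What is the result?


Caesar cipher: shift "eywwys" by 5
  'e' (pos 4) + 5 = pos 9 = 'j'
  'y' (pos 24) + 5 = pos 3 = 'd'
  'w' (pos 22) + 5 = pos 1 = 'b'
  'w' (pos 22) + 5 = pos 1 = 'b'
  'y' (pos 24) + 5 = pos 3 = 'd'
  's' (pos 18) + 5 = pos 23 = 'x'
Result: jdbbdx

jdbbdx


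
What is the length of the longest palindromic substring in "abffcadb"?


Input: "abffcadb"
Checking substrings for palindromes:
  [2:4] "ff" (len 2) => palindrome
Longest palindromic substring: "ff" with length 2

2


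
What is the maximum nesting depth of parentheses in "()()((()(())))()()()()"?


Input: "()()((()(())))()()()()"
Tracking depth:
  Position 0 '(': depth becomes 1
  Position 1 ')': depth becomes 0
  Position 2 '(': depth becomes 1
  Position 3 ')': depth becomes 0
  Position 4 '(': depth becomes 1
  Position 5 '(': depth becomes 2
  Position 6 '(': depth becomes 3
  Position 7 ')': depth becomes 2
  Position 8 '(': depth becomes 3
  Position 9 '(': depth becomes 4
  Position 10 ')': depth becomes 3
  Position 11 ')': depth becomes 2
  Position 12 ')': depth becomes 1
  Position 13 ')': depth becomes 0
  Position 14 '(': depth becomes 1
  Position 15 ')': depth becomes 0
  Position 16 '(': depth becomes 1
  Position 17 ')': depth becomes 0
  Position 18 '(': depth becomes 1
  Position 19 ')': depth becomes 0
  Position 20 '(': depth becomes 1
  Position 21 ')': depth becomes 0
Maximum depth reached: 4

4


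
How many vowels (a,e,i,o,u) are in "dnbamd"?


Input: dnbamd
Checking each character:
  'd' at position 0: consonant
  'n' at position 1: consonant
  'b' at position 2: consonant
  'a' at position 3: vowel (running total: 1)
  'm' at position 4: consonant
  'd' at position 5: consonant
Total vowels: 1

1


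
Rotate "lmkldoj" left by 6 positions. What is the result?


Input: "lmkldoj", rotate left by 6
First 6 characters: "lmkldo"
Remaining characters: "j"
Concatenate remaining + first: "j" + "lmkldo" = "jlmkldo"

jlmkldo


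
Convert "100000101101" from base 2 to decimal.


Input: "100000101101" in base 2
Positional expansion:
  Digit '1' (value 1) x 2^11 = 2048
  Digit '0' (value 0) x 2^10 = 0
  Digit '0' (value 0) x 2^9 = 0
  Digit '0' (value 0) x 2^8 = 0
  Digit '0' (value 0) x 2^7 = 0
  Digit '0' (value 0) x 2^6 = 0
  Digit '1' (value 1) x 2^5 = 32
  Digit '0' (value 0) x 2^4 = 0
  Digit '1' (value 1) x 2^3 = 8
  Digit '1' (value 1) x 2^2 = 4
  Digit '0' (value 0) x 2^1 = 0
  Digit '1' (value 1) x 2^0 = 1
Sum = 2093

2093


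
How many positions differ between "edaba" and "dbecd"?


Comparing "edaba" and "dbecd" position by position:
  Position 0: 'e' vs 'd' => DIFFER
  Position 1: 'd' vs 'b' => DIFFER
  Position 2: 'a' vs 'e' => DIFFER
  Position 3: 'b' vs 'c' => DIFFER
  Position 4: 'a' vs 'd' => DIFFER
Positions that differ: 5

5


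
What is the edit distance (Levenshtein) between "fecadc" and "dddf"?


Computing edit distance: "fecadc" -> "dddf"
DP table:
           d    d    d    f
      0    1    2    3    4
  f   1    1    2    3    3
  e   2    2    2    3    4
  c   3    3    3    3    4
  a   4    4    4    4    4
  d   5    4    4    4    5
  c   6    5    5    5    5
Edit distance = dp[6][4] = 5

5


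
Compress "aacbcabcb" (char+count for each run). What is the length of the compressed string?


Input: aacbcabcb
Runs:
  'a' x 2 => "a2"
  'c' x 1 => "c1"
  'b' x 1 => "b1"
  'c' x 1 => "c1"
  'a' x 1 => "a1"
  'b' x 1 => "b1"
  'c' x 1 => "c1"
  'b' x 1 => "b1"
Compressed: "a2c1b1c1a1b1c1b1"
Compressed length: 16

16


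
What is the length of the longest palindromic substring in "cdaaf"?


Input: "cdaaf"
Checking substrings for palindromes:
  [2:4] "aa" (len 2) => palindrome
Longest palindromic substring: "aa" with length 2

2


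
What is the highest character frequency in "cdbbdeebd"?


Input: cdbbdeebd
Character counts:
  'b': 3
  'c': 1
  'd': 3
  'e': 2
Maximum frequency: 3

3


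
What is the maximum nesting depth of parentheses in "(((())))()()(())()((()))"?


Input: "(((())))()()(())()((()))"
Tracking depth:
  Position 0 '(': depth becomes 1
  Position 1 '(': depth becomes 2
  Position 2 '(': depth becomes 3
  Position 3 '(': depth becomes 4
  Position 4 ')': depth becomes 3
  Position 5 ')': depth becomes 2
  Position 6 ')': depth becomes 1
  Position 7 ')': depth becomes 0
  Position 8 '(': depth becomes 1
  Position 9 ')': depth becomes 0
  Position 10 '(': depth becomes 1
  Position 11 ')': depth becomes 0
  Position 12 '(': depth becomes 1
  Position 13 '(': depth becomes 2
  Position 14 ')': depth becomes 1
  Position 15 ')': depth becomes 0
  Position 16 '(': depth becomes 1
  Position 17 ')': depth becomes 0
  Position 18 '(': depth becomes 1
  Position 19 '(': depth becomes 2
  Position 20 '(': depth becomes 3
  Position 21 ')': depth becomes 2
  Position 22 ')': depth becomes 1
  Position 23 ')': depth becomes 0
Maximum depth reached: 4

4


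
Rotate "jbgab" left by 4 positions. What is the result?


Input: "jbgab", rotate left by 4
First 4 characters: "jbga"
Remaining characters: "b"
Concatenate remaining + first: "b" + "jbga" = "bjbga"

bjbga


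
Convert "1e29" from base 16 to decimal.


Input: "1e29" in base 16
Positional expansion:
  Digit '1' (value 1) x 16^3 = 4096
  Digit 'e' (value 14) x 16^2 = 3584
  Digit '2' (value 2) x 16^1 = 32
  Digit '9' (value 9) x 16^0 = 9
Sum = 7721

7721


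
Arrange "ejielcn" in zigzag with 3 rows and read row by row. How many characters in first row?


Zigzag "ejielcn" into 3 rows:
Placing characters:
  'e' => row 0
  'j' => row 1
  'i' => row 2
  'e' => row 1
  'l' => row 0
  'c' => row 1
  'n' => row 2
Rows:
  Row 0: "el"
  Row 1: "jec"
  Row 2: "in"
First row length: 2

2


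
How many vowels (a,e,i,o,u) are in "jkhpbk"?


Input: jkhpbk
Checking each character:
  'j' at position 0: consonant
  'k' at position 1: consonant
  'h' at position 2: consonant
  'p' at position 3: consonant
  'b' at position 4: consonant
  'k' at position 5: consonant
Total vowels: 0

0


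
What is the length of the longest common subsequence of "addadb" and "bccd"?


LCS of "addadb" and "bccd"
DP table:
           b    c    c    d
      0    0    0    0    0
  a   0    0    0    0    0
  d   0    0    0    0    1
  d   0    0    0    0    1
  a   0    0    0    0    1
  d   0    0    0    0    1
  b   0    1    1    1    1
LCS length = dp[6][4] = 1

1


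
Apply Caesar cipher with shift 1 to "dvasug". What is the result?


Caesar cipher: shift "dvasug" by 1
  'd' (pos 3) + 1 = pos 4 = 'e'
  'v' (pos 21) + 1 = pos 22 = 'w'
  'a' (pos 0) + 1 = pos 1 = 'b'
  's' (pos 18) + 1 = pos 19 = 't'
  'u' (pos 20) + 1 = pos 21 = 'v'
  'g' (pos 6) + 1 = pos 7 = 'h'
Result: ewbtvh

ewbtvh


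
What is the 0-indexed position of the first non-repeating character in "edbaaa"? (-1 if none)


Input: edbaaa
Character frequencies:
  'a': 3
  'b': 1
  'd': 1
  'e': 1
Scanning left to right for freq == 1:
  Position 0 ('e'): unique! => answer = 0

0


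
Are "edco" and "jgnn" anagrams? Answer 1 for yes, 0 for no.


Strings: "edco", "jgnn"
Sorted first:  cdeo
Sorted second: gjnn
Differ at position 0: 'c' vs 'g' => not anagrams

0


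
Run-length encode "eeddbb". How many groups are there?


Input: eeddbb
Scanning for consecutive runs:
  Group 1: 'e' x 2 (positions 0-1)
  Group 2: 'd' x 2 (positions 2-3)
  Group 3: 'b' x 2 (positions 4-5)
Total groups: 3

3


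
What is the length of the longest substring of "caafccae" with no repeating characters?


Input: "caafccae"
Sliding window (track last position of each char):
  Position 0 ('c'): window [0,0] length 1 -- new best
  Position 1 ('a'): window [0,1] length 2 -- new best
  Position 2 ('a'): repeat (last at 1), move window start to 2
  Position 2 ('a'): window [2,2] length 1
  Position 3 ('f'): window [2,3] length 2
  Position 4 ('c'): window [2,4] length 3 -- new best
  Position 5 ('c'): repeat (last at 4), move window start to 5
  Position 5 ('c'): window [5,5] length 1
  Position 6 ('a'): window [5,6] length 2
  Position 7 ('e'): window [5,7] length 3
Longest substring with no repeats: "afc" with length 3

3


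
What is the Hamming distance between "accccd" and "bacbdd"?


Comparing "accccd" and "bacbdd" position by position:
  Position 0: 'a' vs 'b' => differ
  Position 1: 'c' vs 'a' => differ
  Position 2: 'c' vs 'c' => same
  Position 3: 'c' vs 'b' => differ
  Position 4: 'c' vs 'd' => differ
  Position 5: 'd' vs 'd' => same
Total differences (Hamming distance): 4

4


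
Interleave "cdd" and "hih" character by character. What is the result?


Interleaving "cdd" and "hih":
  Position 0: 'c' from first, 'h' from second => "ch"
  Position 1: 'd' from first, 'i' from second => "di"
  Position 2: 'd' from first, 'h' from second => "dh"
Result: chdidh

chdidh


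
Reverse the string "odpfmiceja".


Input: odpfmiceja
Reading characters right to left:
  Position 9: 'a'
  Position 8: 'j'
  Position 7: 'e'
  Position 6: 'c'
  Position 5: 'i'
  Position 4: 'm'
  Position 3: 'f'
  Position 2: 'p'
  Position 1: 'd'
  Position 0: 'o'
Reversed: ajecimfpdo

ajecimfpdo


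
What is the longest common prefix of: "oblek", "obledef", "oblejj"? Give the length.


Words: oblek, obledef, oblejj
  Position 0: all 'o' => match
  Position 1: all 'b' => match
  Position 2: all 'l' => match
  Position 3: all 'e' => match
  Position 4: ('k', 'd', 'j') => mismatch, stop
LCP = "oble" (length 4)

4


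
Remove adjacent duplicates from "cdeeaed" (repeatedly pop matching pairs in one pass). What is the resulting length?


Input: cdeeaed
Stack-based adjacent duplicate removal:
  Read 'c': push. Stack: c
  Read 'd': push. Stack: cd
  Read 'e': push. Stack: cde
  Read 'e': matches stack top 'e' => pop. Stack: cd
  Read 'a': push. Stack: cda
  Read 'e': push. Stack: cdae
  Read 'd': push. Stack: cdaed
Final stack: "cdaed" (length 5)

5


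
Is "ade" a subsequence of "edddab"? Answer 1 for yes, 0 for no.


Check if "ade" is a subsequence of "edddab"
Greedy scan:
  Position 0 ('e'): no match needed
  Position 1 ('d'): no match needed
  Position 2 ('d'): no match needed
  Position 3 ('d'): no match needed
  Position 4 ('a'): matches sub[0] = 'a'
  Position 5 ('b'): no match needed
Only matched 1/3 characters => not a subsequence

0


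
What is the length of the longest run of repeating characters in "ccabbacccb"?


Input: "ccabbacccb"
Scanning for longest run:
  Position 1 ('c'): continues run of 'c', length=2
  Position 2 ('a'): new char, reset run to 1
  Position 3 ('b'): new char, reset run to 1
  Position 4 ('b'): continues run of 'b', length=2
  Position 5 ('a'): new char, reset run to 1
  Position 6 ('c'): new char, reset run to 1
  Position 7 ('c'): continues run of 'c', length=2
  Position 8 ('c'): continues run of 'c', length=3
  Position 9 ('b'): new char, reset run to 1
Longest run: 'c' with length 3

3


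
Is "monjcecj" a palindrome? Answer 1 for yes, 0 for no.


Input: monjcecj
Reversed: jcecjnom
  Compare pos 0 ('m') with pos 7 ('j'): MISMATCH
  Compare pos 1 ('o') with pos 6 ('c'): MISMATCH
  Compare pos 2 ('n') with pos 5 ('e'): MISMATCH
  Compare pos 3 ('j') with pos 4 ('c'): MISMATCH
Result: not a palindrome

0


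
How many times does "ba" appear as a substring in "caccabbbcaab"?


Searching for "ba" in "caccabbbcaab"
Scanning each position:
  Position 0: "ca" => no
  Position 1: "ac" => no
  Position 2: "cc" => no
  Position 3: "ca" => no
  Position 4: "ab" => no
  Position 5: "bb" => no
  Position 6: "bb" => no
  Position 7: "bc" => no
  Position 8: "ca" => no
  Position 9: "aa" => no
  Position 10: "ab" => no
Total occurrences: 0

0


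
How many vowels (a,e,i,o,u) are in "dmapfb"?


Input: dmapfb
Checking each character:
  'd' at position 0: consonant
  'm' at position 1: consonant
  'a' at position 2: vowel (running total: 1)
  'p' at position 3: consonant
  'f' at position 4: consonant
  'b' at position 5: consonant
Total vowels: 1

1


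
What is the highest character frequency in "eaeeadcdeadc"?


Input: eaeeadcdeadc
Character counts:
  'a': 3
  'c': 2
  'd': 3
  'e': 4
Maximum frequency: 4

4


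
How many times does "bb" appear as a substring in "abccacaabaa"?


Searching for "bb" in "abccacaabaa"
Scanning each position:
  Position 0: "ab" => no
  Position 1: "bc" => no
  Position 2: "cc" => no
  Position 3: "ca" => no
  Position 4: "ac" => no
  Position 5: "ca" => no
  Position 6: "aa" => no
  Position 7: "ab" => no
  Position 8: "ba" => no
  Position 9: "aa" => no
Total occurrences: 0

0


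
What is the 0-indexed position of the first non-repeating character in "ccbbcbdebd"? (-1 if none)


Input: ccbbcbdebd
Character frequencies:
  'b': 4
  'c': 3
  'd': 2
  'e': 1
Scanning left to right for freq == 1:
  Position 0 ('c'): freq=3, skip
  Position 1 ('c'): freq=3, skip
  Position 2 ('b'): freq=4, skip
  Position 3 ('b'): freq=4, skip
  Position 4 ('c'): freq=3, skip
  Position 5 ('b'): freq=4, skip
  Position 6 ('d'): freq=2, skip
  Position 7 ('e'): unique! => answer = 7

7


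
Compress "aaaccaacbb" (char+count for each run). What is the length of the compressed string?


Input: aaaccaacbb
Runs:
  'a' x 3 => "a3"
  'c' x 2 => "c2"
  'a' x 2 => "a2"
  'c' x 1 => "c1"
  'b' x 2 => "b2"
Compressed: "a3c2a2c1b2"
Compressed length: 10

10


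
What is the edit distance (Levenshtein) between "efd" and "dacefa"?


Computing edit distance: "efd" -> "dacefa"
DP table:
           d    a    c    e    f    a
      0    1    2    3    4    5    6
  e   1    1    2    3    3    4    5
  f   2    2    2    3    4    3    4
  d   3    2    3    3    4    4    4
Edit distance = dp[3][6] = 4

4
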